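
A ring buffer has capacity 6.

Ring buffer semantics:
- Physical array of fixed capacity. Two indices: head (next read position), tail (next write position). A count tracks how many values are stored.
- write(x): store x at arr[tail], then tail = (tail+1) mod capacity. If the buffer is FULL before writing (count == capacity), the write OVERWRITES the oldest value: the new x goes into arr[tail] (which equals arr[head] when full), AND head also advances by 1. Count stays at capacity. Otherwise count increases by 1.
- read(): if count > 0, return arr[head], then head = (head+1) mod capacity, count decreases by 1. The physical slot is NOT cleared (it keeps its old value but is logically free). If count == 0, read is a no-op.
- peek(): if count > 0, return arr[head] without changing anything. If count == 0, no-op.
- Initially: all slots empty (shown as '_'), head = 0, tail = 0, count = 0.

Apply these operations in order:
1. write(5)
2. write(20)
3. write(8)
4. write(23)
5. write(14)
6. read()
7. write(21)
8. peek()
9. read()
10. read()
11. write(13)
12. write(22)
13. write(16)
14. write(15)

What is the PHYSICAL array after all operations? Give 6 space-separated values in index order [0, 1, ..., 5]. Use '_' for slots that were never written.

After op 1 (write(5)): arr=[5 _ _ _ _ _] head=0 tail=1 count=1
After op 2 (write(20)): arr=[5 20 _ _ _ _] head=0 tail=2 count=2
After op 3 (write(8)): arr=[5 20 8 _ _ _] head=0 tail=3 count=3
After op 4 (write(23)): arr=[5 20 8 23 _ _] head=0 tail=4 count=4
After op 5 (write(14)): arr=[5 20 8 23 14 _] head=0 tail=5 count=5
After op 6 (read()): arr=[5 20 8 23 14 _] head=1 tail=5 count=4
After op 7 (write(21)): arr=[5 20 8 23 14 21] head=1 tail=0 count=5
After op 8 (peek()): arr=[5 20 8 23 14 21] head=1 tail=0 count=5
After op 9 (read()): arr=[5 20 8 23 14 21] head=2 tail=0 count=4
After op 10 (read()): arr=[5 20 8 23 14 21] head=3 tail=0 count=3
After op 11 (write(13)): arr=[13 20 8 23 14 21] head=3 tail=1 count=4
After op 12 (write(22)): arr=[13 22 8 23 14 21] head=3 tail=2 count=5
After op 13 (write(16)): arr=[13 22 16 23 14 21] head=3 tail=3 count=6
After op 14 (write(15)): arr=[13 22 16 15 14 21] head=4 tail=4 count=6

Answer: 13 22 16 15 14 21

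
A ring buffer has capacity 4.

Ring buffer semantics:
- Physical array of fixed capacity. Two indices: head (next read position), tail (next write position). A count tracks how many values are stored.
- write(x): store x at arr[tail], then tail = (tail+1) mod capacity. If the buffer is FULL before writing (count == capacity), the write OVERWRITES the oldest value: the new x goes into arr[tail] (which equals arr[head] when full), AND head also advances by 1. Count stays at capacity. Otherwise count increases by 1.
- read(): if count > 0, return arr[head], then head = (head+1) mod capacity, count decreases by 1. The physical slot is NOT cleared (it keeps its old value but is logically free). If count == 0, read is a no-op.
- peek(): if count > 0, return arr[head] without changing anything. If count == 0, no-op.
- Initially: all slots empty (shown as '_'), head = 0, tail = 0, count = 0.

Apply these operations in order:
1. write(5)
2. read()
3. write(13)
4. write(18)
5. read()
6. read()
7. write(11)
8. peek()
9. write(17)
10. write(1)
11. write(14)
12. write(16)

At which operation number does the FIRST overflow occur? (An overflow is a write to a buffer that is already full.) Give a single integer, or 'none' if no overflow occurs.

After op 1 (write(5)): arr=[5 _ _ _] head=0 tail=1 count=1
After op 2 (read()): arr=[5 _ _ _] head=1 tail=1 count=0
After op 3 (write(13)): arr=[5 13 _ _] head=1 tail=2 count=1
After op 4 (write(18)): arr=[5 13 18 _] head=1 tail=3 count=2
After op 5 (read()): arr=[5 13 18 _] head=2 tail=3 count=1
After op 6 (read()): arr=[5 13 18 _] head=3 tail=3 count=0
After op 7 (write(11)): arr=[5 13 18 11] head=3 tail=0 count=1
After op 8 (peek()): arr=[5 13 18 11] head=3 tail=0 count=1
After op 9 (write(17)): arr=[17 13 18 11] head=3 tail=1 count=2
After op 10 (write(1)): arr=[17 1 18 11] head=3 tail=2 count=3
After op 11 (write(14)): arr=[17 1 14 11] head=3 tail=3 count=4
After op 12 (write(16)): arr=[17 1 14 16] head=0 tail=0 count=4

Answer: 12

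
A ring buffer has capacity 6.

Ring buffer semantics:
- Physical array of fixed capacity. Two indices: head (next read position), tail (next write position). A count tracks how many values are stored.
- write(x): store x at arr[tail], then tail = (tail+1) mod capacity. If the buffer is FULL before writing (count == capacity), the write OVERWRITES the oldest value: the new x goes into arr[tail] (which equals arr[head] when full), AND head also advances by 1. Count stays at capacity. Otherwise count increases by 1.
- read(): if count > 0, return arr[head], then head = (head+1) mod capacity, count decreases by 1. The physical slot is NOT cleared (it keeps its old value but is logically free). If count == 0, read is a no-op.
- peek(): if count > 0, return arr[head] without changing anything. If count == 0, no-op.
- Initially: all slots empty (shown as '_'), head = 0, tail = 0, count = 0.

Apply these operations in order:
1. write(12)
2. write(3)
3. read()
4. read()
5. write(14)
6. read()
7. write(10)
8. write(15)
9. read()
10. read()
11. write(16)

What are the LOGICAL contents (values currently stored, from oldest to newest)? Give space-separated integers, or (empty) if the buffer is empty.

Answer: 16

Derivation:
After op 1 (write(12)): arr=[12 _ _ _ _ _] head=0 tail=1 count=1
After op 2 (write(3)): arr=[12 3 _ _ _ _] head=0 tail=2 count=2
After op 3 (read()): arr=[12 3 _ _ _ _] head=1 tail=2 count=1
After op 4 (read()): arr=[12 3 _ _ _ _] head=2 tail=2 count=0
After op 5 (write(14)): arr=[12 3 14 _ _ _] head=2 tail=3 count=1
After op 6 (read()): arr=[12 3 14 _ _ _] head=3 tail=3 count=0
After op 7 (write(10)): arr=[12 3 14 10 _ _] head=3 tail=4 count=1
After op 8 (write(15)): arr=[12 3 14 10 15 _] head=3 tail=5 count=2
After op 9 (read()): arr=[12 3 14 10 15 _] head=4 tail=5 count=1
After op 10 (read()): arr=[12 3 14 10 15 _] head=5 tail=5 count=0
After op 11 (write(16)): arr=[12 3 14 10 15 16] head=5 tail=0 count=1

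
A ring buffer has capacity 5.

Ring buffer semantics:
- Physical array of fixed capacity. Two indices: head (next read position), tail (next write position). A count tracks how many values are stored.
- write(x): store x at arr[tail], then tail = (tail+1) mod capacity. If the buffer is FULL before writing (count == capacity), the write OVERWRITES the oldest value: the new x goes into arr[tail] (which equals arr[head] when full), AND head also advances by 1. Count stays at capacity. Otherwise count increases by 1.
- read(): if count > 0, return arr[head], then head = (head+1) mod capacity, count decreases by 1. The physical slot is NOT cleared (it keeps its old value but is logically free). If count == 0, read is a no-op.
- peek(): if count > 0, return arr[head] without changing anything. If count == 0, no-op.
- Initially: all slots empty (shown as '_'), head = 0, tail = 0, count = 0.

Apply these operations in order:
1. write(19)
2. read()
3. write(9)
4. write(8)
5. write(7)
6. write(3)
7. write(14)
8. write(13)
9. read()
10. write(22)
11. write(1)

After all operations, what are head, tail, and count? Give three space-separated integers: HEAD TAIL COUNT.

After op 1 (write(19)): arr=[19 _ _ _ _] head=0 tail=1 count=1
After op 2 (read()): arr=[19 _ _ _ _] head=1 tail=1 count=0
After op 3 (write(9)): arr=[19 9 _ _ _] head=1 tail=2 count=1
After op 4 (write(8)): arr=[19 9 8 _ _] head=1 tail=3 count=2
After op 5 (write(7)): arr=[19 9 8 7 _] head=1 tail=4 count=3
After op 6 (write(3)): arr=[19 9 8 7 3] head=1 tail=0 count=4
After op 7 (write(14)): arr=[14 9 8 7 3] head=1 tail=1 count=5
After op 8 (write(13)): arr=[14 13 8 7 3] head=2 tail=2 count=5
After op 9 (read()): arr=[14 13 8 7 3] head=3 tail=2 count=4
After op 10 (write(22)): arr=[14 13 22 7 3] head=3 tail=3 count=5
After op 11 (write(1)): arr=[14 13 22 1 3] head=4 tail=4 count=5

Answer: 4 4 5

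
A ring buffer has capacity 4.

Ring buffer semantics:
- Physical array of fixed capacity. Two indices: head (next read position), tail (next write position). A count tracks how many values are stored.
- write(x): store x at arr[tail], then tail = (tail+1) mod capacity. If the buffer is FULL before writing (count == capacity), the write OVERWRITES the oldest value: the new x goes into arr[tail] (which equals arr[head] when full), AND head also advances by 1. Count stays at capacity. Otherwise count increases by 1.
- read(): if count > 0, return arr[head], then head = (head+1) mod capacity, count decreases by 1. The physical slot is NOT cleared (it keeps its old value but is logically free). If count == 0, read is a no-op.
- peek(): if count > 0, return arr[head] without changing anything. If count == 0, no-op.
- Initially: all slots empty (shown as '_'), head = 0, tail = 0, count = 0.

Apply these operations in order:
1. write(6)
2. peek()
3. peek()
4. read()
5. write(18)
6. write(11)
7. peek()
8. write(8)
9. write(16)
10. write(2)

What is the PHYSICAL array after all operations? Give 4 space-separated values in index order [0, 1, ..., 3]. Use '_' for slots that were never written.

After op 1 (write(6)): arr=[6 _ _ _] head=0 tail=1 count=1
After op 2 (peek()): arr=[6 _ _ _] head=0 tail=1 count=1
After op 3 (peek()): arr=[6 _ _ _] head=0 tail=1 count=1
After op 4 (read()): arr=[6 _ _ _] head=1 tail=1 count=0
After op 5 (write(18)): arr=[6 18 _ _] head=1 tail=2 count=1
After op 6 (write(11)): arr=[6 18 11 _] head=1 tail=3 count=2
After op 7 (peek()): arr=[6 18 11 _] head=1 tail=3 count=2
After op 8 (write(8)): arr=[6 18 11 8] head=1 tail=0 count=3
After op 9 (write(16)): arr=[16 18 11 8] head=1 tail=1 count=4
After op 10 (write(2)): arr=[16 2 11 8] head=2 tail=2 count=4

Answer: 16 2 11 8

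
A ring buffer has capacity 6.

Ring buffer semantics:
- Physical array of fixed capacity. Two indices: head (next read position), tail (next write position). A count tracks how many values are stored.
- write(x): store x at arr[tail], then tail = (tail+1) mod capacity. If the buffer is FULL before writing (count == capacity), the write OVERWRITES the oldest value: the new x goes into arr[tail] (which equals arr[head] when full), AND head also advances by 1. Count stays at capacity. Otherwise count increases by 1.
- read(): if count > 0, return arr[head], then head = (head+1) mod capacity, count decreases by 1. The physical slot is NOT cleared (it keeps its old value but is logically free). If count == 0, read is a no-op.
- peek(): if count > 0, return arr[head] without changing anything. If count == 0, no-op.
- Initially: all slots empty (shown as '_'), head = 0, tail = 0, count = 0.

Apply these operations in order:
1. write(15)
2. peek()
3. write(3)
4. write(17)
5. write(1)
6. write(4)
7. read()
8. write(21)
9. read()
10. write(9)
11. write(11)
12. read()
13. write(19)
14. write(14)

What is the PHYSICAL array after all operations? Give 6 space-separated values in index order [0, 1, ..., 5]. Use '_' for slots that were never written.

Answer: 9 11 19 14 4 21

Derivation:
After op 1 (write(15)): arr=[15 _ _ _ _ _] head=0 tail=1 count=1
After op 2 (peek()): arr=[15 _ _ _ _ _] head=0 tail=1 count=1
After op 3 (write(3)): arr=[15 3 _ _ _ _] head=0 tail=2 count=2
After op 4 (write(17)): arr=[15 3 17 _ _ _] head=0 tail=3 count=3
After op 5 (write(1)): arr=[15 3 17 1 _ _] head=0 tail=4 count=4
After op 6 (write(4)): arr=[15 3 17 1 4 _] head=0 tail=5 count=5
After op 7 (read()): arr=[15 3 17 1 4 _] head=1 tail=5 count=4
After op 8 (write(21)): arr=[15 3 17 1 4 21] head=1 tail=0 count=5
After op 9 (read()): arr=[15 3 17 1 4 21] head=2 tail=0 count=4
After op 10 (write(9)): arr=[9 3 17 1 4 21] head=2 tail=1 count=5
After op 11 (write(11)): arr=[9 11 17 1 4 21] head=2 tail=2 count=6
After op 12 (read()): arr=[9 11 17 1 4 21] head=3 tail=2 count=5
After op 13 (write(19)): arr=[9 11 19 1 4 21] head=3 tail=3 count=6
After op 14 (write(14)): arr=[9 11 19 14 4 21] head=4 tail=4 count=6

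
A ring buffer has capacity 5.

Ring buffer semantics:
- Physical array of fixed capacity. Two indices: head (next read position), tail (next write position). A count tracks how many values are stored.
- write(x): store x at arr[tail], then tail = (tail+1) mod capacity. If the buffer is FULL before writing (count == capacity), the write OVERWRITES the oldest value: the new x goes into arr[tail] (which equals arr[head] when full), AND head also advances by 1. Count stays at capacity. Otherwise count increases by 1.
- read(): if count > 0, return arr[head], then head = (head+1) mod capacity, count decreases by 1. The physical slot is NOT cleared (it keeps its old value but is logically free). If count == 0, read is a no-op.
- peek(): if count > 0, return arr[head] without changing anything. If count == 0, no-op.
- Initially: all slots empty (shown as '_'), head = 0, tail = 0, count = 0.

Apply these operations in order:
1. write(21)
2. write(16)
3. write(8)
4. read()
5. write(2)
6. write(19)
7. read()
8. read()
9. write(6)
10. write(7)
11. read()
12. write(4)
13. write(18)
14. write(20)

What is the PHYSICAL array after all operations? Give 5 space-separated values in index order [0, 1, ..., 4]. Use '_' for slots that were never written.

Answer: 6 7 4 18 20

Derivation:
After op 1 (write(21)): arr=[21 _ _ _ _] head=0 tail=1 count=1
After op 2 (write(16)): arr=[21 16 _ _ _] head=0 tail=2 count=2
After op 3 (write(8)): arr=[21 16 8 _ _] head=0 tail=3 count=3
After op 4 (read()): arr=[21 16 8 _ _] head=1 tail=3 count=2
After op 5 (write(2)): arr=[21 16 8 2 _] head=1 tail=4 count=3
After op 6 (write(19)): arr=[21 16 8 2 19] head=1 tail=0 count=4
After op 7 (read()): arr=[21 16 8 2 19] head=2 tail=0 count=3
After op 8 (read()): arr=[21 16 8 2 19] head=3 tail=0 count=2
After op 9 (write(6)): arr=[6 16 8 2 19] head=3 tail=1 count=3
After op 10 (write(7)): arr=[6 7 8 2 19] head=3 tail=2 count=4
After op 11 (read()): arr=[6 7 8 2 19] head=4 tail=2 count=3
After op 12 (write(4)): arr=[6 7 4 2 19] head=4 tail=3 count=4
After op 13 (write(18)): arr=[6 7 4 18 19] head=4 tail=4 count=5
After op 14 (write(20)): arr=[6 7 4 18 20] head=0 tail=0 count=5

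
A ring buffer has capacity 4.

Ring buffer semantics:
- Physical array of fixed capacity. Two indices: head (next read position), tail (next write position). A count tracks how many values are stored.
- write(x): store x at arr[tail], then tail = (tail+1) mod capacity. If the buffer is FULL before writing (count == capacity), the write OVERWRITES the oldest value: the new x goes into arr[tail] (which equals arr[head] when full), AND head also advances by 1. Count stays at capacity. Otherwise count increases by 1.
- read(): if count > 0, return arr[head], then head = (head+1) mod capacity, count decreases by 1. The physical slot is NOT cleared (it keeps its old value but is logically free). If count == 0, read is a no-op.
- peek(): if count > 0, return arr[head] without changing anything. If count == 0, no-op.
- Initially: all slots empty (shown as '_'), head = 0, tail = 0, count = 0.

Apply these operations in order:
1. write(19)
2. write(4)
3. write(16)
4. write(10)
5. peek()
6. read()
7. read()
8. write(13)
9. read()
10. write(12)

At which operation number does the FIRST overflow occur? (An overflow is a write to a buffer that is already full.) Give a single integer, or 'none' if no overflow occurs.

Answer: none

Derivation:
After op 1 (write(19)): arr=[19 _ _ _] head=0 tail=1 count=1
After op 2 (write(4)): arr=[19 4 _ _] head=0 tail=2 count=2
After op 3 (write(16)): arr=[19 4 16 _] head=0 tail=3 count=3
After op 4 (write(10)): arr=[19 4 16 10] head=0 tail=0 count=4
After op 5 (peek()): arr=[19 4 16 10] head=0 tail=0 count=4
After op 6 (read()): arr=[19 4 16 10] head=1 tail=0 count=3
After op 7 (read()): arr=[19 4 16 10] head=2 tail=0 count=2
After op 8 (write(13)): arr=[13 4 16 10] head=2 tail=1 count=3
After op 9 (read()): arr=[13 4 16 10] head=3 tail=1 count=2
After op 10 (write(12)): arr=[13 12 16 10] head=3 tail=2 count=3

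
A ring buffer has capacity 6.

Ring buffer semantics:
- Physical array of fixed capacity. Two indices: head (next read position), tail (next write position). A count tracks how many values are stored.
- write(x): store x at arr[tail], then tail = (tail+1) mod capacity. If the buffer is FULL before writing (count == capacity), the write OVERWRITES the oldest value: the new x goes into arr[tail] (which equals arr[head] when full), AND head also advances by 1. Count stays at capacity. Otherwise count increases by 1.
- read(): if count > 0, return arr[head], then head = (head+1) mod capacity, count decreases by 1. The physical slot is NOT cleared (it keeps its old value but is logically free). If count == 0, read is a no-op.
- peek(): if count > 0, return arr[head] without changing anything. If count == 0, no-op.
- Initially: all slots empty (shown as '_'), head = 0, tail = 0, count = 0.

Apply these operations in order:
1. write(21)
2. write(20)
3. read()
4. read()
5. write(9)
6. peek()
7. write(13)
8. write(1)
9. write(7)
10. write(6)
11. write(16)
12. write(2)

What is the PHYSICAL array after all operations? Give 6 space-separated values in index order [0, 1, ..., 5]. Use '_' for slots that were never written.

After op 1 (write(21)): arr=[21 _ _ _ _ _] head=0 tail=1 count=1
After op 2 (write(20)): arr=[21 20 _ _ _ _] head=0 tail=2 count=2
After op 3 (read()): arr=[21 20 _ _ _ _] head=1 tail=2 count=1
After op 4 (read()): arr=[21 20 _ _ _ _] head=2 tail=2 count=0
After op 5 (write(9)): arr=[21 20 9 _ _ _] head=2 tail=3 count=1
After op 6 (peek()): arr=[21 20 9 _ _ _] head=2 tail=3 count=1
After op 7 (write(13)): arr=[21 20 9 13 _ _] head=2 tail=4 count=2
After op 8 (write(1)): arr=[21 20 9 13 1 _] head=2 tail=5 count=3
After op 9 (write(7)): arr=[21 20 9 13 1 7] head=2 tail=0 count=4
After op 10 (write(6)): arr=[6 20 9 13 1 7] head=2 tail=1 count=5
After op 11 (write(16)): arr=[6 16 9 13 1 7] head=2 tail=2 count=6
After op 12 (write(2)): arr=[6 16 2 13 1 7] head=3 tail=3 count=6

Answer: 6 16 2 13 1 7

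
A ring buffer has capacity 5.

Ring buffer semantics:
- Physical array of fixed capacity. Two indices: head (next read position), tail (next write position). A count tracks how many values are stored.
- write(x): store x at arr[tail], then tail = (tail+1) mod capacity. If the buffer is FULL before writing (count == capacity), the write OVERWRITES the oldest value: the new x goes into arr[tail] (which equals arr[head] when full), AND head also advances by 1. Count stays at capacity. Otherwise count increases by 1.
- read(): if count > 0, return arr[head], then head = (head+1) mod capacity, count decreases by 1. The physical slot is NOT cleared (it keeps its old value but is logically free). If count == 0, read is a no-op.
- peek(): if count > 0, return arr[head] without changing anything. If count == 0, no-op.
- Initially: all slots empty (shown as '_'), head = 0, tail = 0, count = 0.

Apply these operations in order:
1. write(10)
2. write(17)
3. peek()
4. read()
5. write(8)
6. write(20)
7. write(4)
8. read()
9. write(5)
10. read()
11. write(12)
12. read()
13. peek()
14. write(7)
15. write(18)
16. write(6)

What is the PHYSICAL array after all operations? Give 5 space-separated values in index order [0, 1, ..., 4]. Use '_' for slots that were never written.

Answer: 5 12 7 18 6

Derivation:
After op 1 (write(10)): arr=[10 _ _ _ _] head=0 tail=1 count=1
After op 2 (write(17)): arr=[10 17 _ _ _] head=0 tail=2 count=2
After op 3 (peek()): arr=[10 17 _ _ _] head=0 tail=2 count=2
After op 4 (read()): arr=[10 17 _ _ _] head=1 tail=2 count=1
After op 5 (write(8)): arr=[10 17 8 _ _] head=1 tail=3 count=2
After op 6 (write(20)): arr=[10 17 8 20 _] head=1 tail=4 count=3
After op 7 (write(4)): arr=[10 17 8 20 4] head=1 tail=0 count=4
After op 8 (read()): arr=[10 17 8 20 4] head=2 tail=0 count=3
After op 9 (write(5)): arr=[5 17 8 20 4] head=2 tail=1 count=4
After op 10 (read()): arr=[5 17 8 20 4] head=3 tail=1 count=3
After op 11 (write(12)): arr=[5 12 8 20 4] head=3 tail=2 count=4
After op 12 (read()): arr=[5 12 8 20 4] head=4 tail=2 count=3
After op 13 (peek()): arr=[5 12 8 20 4] head=4 tail=2 count=3
After op 14 (write(7)): arr=[5 12 7 20 4] head=4 tail=3 count=4
After op 15 (write(18)): arr=[5 12 7 18 4] head=4 tail=4 count=5
After op 16 (write(6)): arr=[5 12 7 18 6] head=0 tail=0 count=5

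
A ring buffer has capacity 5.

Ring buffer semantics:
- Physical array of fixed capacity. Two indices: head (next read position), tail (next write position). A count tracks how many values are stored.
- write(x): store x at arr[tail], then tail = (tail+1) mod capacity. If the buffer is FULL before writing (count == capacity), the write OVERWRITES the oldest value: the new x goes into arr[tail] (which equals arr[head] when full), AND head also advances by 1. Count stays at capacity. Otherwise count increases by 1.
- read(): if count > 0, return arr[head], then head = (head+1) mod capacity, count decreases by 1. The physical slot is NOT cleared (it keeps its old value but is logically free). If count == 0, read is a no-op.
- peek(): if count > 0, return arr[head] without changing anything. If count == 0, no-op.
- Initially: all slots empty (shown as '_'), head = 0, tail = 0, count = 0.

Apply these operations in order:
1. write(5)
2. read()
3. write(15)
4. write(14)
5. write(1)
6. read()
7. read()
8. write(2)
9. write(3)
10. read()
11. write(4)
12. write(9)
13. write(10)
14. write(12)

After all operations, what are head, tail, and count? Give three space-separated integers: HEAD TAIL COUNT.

Answer: 0 0 5

Derivation:
After op 1 (write(5)): arr=[5 _ _ _ _] head=0 tail=1 count=1
After op 2 (read()): arr=[5 _ _ _ _] head=1 tail=1 count=0
After op 3 (write(15)): arr=[5 15 _ _ _] head=1 tail=2 count=1
After op 4 (write(14)): arr=[5 15 14 _ _] head=1 tail=3 count=2
After op 5 (write(1)): arr=[5 15 14 1 _] head=1 tail=4 count=3
After op 6 (read()): arr=[5 15 14 1 _] head=2 tail=4 count=2
After op 7 (read()): arr=[5 15 14 1 _] head=3 tail=4 count=1
After op 8 (write(2)): arr=[5 15 14 1 2] head=3 tail=0 count=2
After op 9 (write(3)): arr=[3 15 14 1 2] head=3 tail=1 count=3
After op 10 (read()): arr=[3 15 14 1 2] head=4 tail=1 count=2
After op 11 (write(4)): arr=[3 4 14 1 2] head=4 tail=2 count=3
After op 12 (write(9)): arr=[3 4 9 1 2] head=4 tail=3 count=4
After op 13 (write(10)): arr=[3 4 9 10 2] head=4 tail=4 count=5
After op 14 (write(12)): arr=[3 4 9 10 12] head=0 tail=0 count=5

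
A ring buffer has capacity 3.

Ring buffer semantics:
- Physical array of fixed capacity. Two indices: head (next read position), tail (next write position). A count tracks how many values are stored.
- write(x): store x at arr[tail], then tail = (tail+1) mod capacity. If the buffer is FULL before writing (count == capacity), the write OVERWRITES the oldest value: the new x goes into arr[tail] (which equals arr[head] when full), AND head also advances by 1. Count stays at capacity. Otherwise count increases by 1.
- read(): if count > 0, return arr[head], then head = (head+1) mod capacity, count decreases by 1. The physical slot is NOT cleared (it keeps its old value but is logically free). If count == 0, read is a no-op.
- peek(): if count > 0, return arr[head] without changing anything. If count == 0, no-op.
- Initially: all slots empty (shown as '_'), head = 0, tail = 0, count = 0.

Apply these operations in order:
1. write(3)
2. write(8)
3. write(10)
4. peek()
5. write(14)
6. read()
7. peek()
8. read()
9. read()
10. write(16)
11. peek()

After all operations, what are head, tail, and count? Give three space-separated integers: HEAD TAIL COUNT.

Answer: 1 2 1

Derivation:
After op 1 (write(3)): arr=[3 _ _] head=0 tail=1 count=1
After op 2 (write(8)): arr=[3 8 _] head=0 tail=2 count=2
After op 3 (write(10)): arr=[3 8 10] head=0 tail=0 count=3
After op 4 (peek()): arr=[3 8 10] head=0 tail=0 count=3
After op 5 (write(14)): arr=[14 8 10] head=1 tail=1 count=3
After op 6 (read()): arr=[14 8 10] head=2 tail=1 count=2
After op 7 (peek()): arr=[14 8 10] head=2 tail=1 count=2
After op 8 (read()): arr=[14 8 10] head=0 tail=1 count=1
After op 9 (read()): arr=[14 8 10] head=1 tail=1 count=0
After op 10 (write(16)): arr=[14 16 10] head=1 tail=2 count=1
After op 11 (peek()): arr=[14 16 10] head=1 tail=2 count=1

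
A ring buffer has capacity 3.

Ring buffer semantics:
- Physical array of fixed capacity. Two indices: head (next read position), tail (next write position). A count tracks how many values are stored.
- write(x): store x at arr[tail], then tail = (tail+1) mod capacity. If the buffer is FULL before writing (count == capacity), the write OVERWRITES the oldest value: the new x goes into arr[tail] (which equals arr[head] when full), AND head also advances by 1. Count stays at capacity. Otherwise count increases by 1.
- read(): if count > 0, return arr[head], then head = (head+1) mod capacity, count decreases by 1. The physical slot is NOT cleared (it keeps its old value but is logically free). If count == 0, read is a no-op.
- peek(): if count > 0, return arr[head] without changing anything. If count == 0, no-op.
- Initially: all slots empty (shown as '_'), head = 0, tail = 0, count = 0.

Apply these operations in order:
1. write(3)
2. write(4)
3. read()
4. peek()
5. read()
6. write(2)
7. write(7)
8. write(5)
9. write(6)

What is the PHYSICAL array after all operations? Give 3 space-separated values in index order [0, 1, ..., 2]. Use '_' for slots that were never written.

After op 1 (write(3)): arr=[3 _ _] head=0 tail=1 count=1
After op 2 (write(4)): arr=[3 4 _] head=0 tail=2 count=2
After op 3 (read()): arr=[3 4 _] head=1 tail=2 count=1
After op 4 (peek()): arr=[3 4 _] head=1 tail=2 count=1
After op 5 (read()): arr=[3 4 _] head=2 tail=2 count=0
After op 6 (write(2)): arr=[3 4 2] head=2 tail=0 count=1
After op 7 (write(7)): arr=[7 4 2] head=2 tail=1 count=2
After op 8 (write(5)): arr=[7 5 2] head=2 tail=2 count=3
After op 9 (write(6)): arr=[7 5 6] head=0 tail=0 count=3

Answer: 7 5 6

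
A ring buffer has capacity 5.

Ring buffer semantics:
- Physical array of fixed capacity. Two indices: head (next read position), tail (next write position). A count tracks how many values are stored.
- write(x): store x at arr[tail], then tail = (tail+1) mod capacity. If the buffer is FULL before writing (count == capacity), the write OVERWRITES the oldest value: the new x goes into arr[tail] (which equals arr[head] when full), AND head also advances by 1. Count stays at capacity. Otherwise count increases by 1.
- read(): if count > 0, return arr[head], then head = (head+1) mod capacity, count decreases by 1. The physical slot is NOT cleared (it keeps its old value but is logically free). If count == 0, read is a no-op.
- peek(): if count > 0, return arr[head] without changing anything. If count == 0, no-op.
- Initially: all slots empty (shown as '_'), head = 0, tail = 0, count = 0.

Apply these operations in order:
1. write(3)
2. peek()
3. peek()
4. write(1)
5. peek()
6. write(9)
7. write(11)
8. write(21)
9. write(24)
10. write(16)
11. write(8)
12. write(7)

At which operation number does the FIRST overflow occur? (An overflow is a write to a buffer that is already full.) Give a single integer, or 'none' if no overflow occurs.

Answer: 9

Derivation:
After op 1 (write(3)): arr=[3 _ _ _ _] head=0 tail=1 count=1
After op 2 (peek()): arr=[3 _ _ _ _] head=0 tail=1 count=1
After op 3 (peek()): arr=[3 _ _ _ _] head=0 tail=1 count=1
After op 4 (write(1)): arr=[3 1 _ _ _] head=0 tail=2 count=2
After op 5 (peek()): arr=[3 1 _ _ _] head=0 tail=2 count=2
After op 6 (write(9)): arr=[3 1 9 _ _] head=0 tail=3 count=3
After op 7 (write(11)): arr=[3 1 9 11 _] head=0 tail=4 count=4
After op 8 (write(21)): arr=[3 1 9 11 21] head=0 tail=0 count=5
After op 9 (write(24)): arr=[24 1 9 11 21] head=1 tail=1 count=5
After op 10 (write(16)): arr=[24 16 9 11 21] head=2 tail=2 count=5
After op 11 (write(8)): arr=[24 16 8 11 21] head=3 tail=3 count=5
After op 12 (write(7)): arr=[24 16 8 7 21] head=4 tail=4 count=5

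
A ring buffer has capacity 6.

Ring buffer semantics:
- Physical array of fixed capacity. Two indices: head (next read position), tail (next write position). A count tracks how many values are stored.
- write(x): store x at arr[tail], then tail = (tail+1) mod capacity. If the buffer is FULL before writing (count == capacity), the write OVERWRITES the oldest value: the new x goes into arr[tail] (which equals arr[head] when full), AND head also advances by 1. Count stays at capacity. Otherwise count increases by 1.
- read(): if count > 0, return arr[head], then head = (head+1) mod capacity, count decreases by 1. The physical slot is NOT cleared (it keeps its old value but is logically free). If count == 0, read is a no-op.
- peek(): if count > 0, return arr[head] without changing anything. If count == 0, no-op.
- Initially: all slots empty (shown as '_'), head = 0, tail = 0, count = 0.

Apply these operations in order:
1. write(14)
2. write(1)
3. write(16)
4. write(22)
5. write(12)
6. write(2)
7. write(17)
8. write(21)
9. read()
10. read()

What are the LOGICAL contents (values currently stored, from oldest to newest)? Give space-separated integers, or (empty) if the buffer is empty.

Answer: 12 2 17 21

Derivation:
After op 1 (write(14)): arr=[14 _ _ _ _ _] head=0 tail=1 count=1
After op 2 (write(1)): arr=[14 1 _ _ _ _] head=0 tail=2 count=2
After op 3 (write(16)): arr=[14 1 16 _ _ _] head=0 tail=3 count=3
After op 4 (write(22)): arr=[14 1 16 22 _ _] head=0 tail=4 count=4
After op 5 (write(12)): arr=[14 1 16 22 12 _] head=0 tail=5 count=5
After op 6 (write(2)): arr=[14 1 16 22 12 2] head=0 tail=0 count=6
After op 7 (write(17)): arr=[17 1 16 22 12 2] head=1 tail=1 count=6
After op 8 (write(21)): arr=[17 21 16 22 12 2] head=2 tail=2 count=6
After op 9 (read()): arr=[17 21 16 22 12 2] head=3 tail=2 count=5
After op 10 (read()): arr=[17 21 16 22 12 2] head=4 tail=2 count=4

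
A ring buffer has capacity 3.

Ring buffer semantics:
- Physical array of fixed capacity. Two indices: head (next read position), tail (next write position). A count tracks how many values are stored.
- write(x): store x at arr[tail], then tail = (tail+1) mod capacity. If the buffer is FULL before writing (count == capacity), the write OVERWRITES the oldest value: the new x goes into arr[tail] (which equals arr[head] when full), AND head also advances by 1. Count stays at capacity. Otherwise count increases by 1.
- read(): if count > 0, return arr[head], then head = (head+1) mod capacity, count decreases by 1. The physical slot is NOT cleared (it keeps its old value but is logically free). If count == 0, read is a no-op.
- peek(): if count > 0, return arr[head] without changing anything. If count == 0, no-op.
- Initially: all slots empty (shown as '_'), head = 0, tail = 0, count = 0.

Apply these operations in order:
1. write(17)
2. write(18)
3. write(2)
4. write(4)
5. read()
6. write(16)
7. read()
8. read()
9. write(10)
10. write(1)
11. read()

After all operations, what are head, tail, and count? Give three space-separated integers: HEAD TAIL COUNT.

After op 1 (write(17)): arr=[17 _ _] head=0 tail=1 count=1
After op 2 (write(18)): arr=[17 18 _] head=0 tail=2 count=2
After op 3 (write(2)): arr=[17 18 2] head=0 tail=0 count=3
After op 4 (write(4)): arr=[4 18 2] head=1 tail=1 count=3
After op 5 (read()): arr=[4 18 2] head=2 tail=1 count=2
After op 6 (write(16)): arr=[4 16 2] head=2 tail=2 count=3
After op 7 (read()): arr=[4 16 2] head=0 tail=2 count=2
After op 8 (read()): arr=[4 16 2] head=1 tail=2 count=1
After op 9 (write(10)): arr=[4 16 10] head=1 tail=0 count=2
After op 10 (write(1)): arr=[1 16 10] head=1 tail=1 count=3
After op 11 (read()): arr=[1 16 10] head=2 tail=1 count=2

Answer: 2 1 2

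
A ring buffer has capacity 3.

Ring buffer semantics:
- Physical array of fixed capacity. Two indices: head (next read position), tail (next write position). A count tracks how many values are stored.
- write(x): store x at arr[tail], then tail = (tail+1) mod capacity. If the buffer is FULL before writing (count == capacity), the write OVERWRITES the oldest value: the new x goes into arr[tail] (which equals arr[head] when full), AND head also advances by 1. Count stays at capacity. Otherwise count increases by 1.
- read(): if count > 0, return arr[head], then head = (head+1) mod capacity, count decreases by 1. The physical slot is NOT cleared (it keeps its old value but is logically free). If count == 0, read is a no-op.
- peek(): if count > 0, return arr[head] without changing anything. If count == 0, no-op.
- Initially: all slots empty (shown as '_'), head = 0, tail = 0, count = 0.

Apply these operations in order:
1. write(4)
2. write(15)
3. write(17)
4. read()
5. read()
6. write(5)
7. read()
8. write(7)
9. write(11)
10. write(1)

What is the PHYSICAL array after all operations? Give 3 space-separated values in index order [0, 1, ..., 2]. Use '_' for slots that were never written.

After op 1 (write(4)): arr=[4 _ _] head=0 tail=1 count=1
After op 2 (write(15)): arr=[4 15 _] head=0 tail=2 count=2
After op 3 (write(17)): arr=[4 15 17] head=0 tail=0 count=3
After op 4 (read()): arr=[4 15 17] head=1 tail=0 count=2
After op 5 (read()): arr=[4 15 17] head=2 tail=0 count=1
After op 6 (write(5)): arr=[5 15 17] head=2 tail=1 count=2
After op 7 (read()): arr=[5 15 17] head=0 tail=1 count=1
After op 8 (write(7)): arr=[5 7 17] head=0 tail=2 count=2
After op 9 (write(11)): arr=[5 7 11] head=0 tail=0 count=3
After op 10 (write(1)): arr=[1 7 11] head=1 tail=1 count=3

Answer: 1 7 11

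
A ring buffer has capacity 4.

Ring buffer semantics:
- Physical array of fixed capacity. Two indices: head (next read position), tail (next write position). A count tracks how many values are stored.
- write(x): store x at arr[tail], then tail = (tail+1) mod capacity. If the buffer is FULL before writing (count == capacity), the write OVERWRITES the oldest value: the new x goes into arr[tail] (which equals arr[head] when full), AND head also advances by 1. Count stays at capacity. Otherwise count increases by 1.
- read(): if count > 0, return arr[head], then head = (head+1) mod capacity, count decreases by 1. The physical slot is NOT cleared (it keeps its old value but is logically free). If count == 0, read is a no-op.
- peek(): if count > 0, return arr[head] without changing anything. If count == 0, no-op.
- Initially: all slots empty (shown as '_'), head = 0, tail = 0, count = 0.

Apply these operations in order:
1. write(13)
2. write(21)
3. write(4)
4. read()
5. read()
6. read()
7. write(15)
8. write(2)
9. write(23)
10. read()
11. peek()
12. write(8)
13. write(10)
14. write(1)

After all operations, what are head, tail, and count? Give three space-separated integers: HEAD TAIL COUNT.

Answer: 1 1 4

Derivation:
After op 1 (write(13)): arr=[13 _ _ _] head=0 tail=1 count=1
After op 2 (write(21)): arr=[13 21 _ _] head=0 tail=2 count=2
After op 3 (write(4)): arr=[13 21 4 _] head=0 tail=3 count=3
After op 4 (read()): arr=[13 21 4 _] head=1 tail=3 count=2
After op 5 (read()): arr=[13 21 4 _] head=2 tail=3 count=1
After op 6 (read()): arr=[13 21 4 _] head=3 tail=3 count=0
After op 7 (write(15)): arr=[13 21 4 15] head=3 tail=0 count=1
After op 8 (write(2)): arr=[2 21 4 15] head=3 tail=1 count=2
After op 9 (write(23)): arr=[2 23 4 15] head=3 tail=2 count=3
After op 10 (read()): arr=[2 23 4 15] head=0 tail=2 count=2
After op 11 (peek()): arr=[2 23 4 15] head=0 tail=2 count=2
After op 12 (write(8)): arr=[2 23 8 15] head=0 tail=3 count=3
After op 13 (write(10)): arr=[2 23 8 10] head=0 tail=0 count=4
After op 14 (write(1)): arr=[1 23 8 10] head=1 tail=1 count=4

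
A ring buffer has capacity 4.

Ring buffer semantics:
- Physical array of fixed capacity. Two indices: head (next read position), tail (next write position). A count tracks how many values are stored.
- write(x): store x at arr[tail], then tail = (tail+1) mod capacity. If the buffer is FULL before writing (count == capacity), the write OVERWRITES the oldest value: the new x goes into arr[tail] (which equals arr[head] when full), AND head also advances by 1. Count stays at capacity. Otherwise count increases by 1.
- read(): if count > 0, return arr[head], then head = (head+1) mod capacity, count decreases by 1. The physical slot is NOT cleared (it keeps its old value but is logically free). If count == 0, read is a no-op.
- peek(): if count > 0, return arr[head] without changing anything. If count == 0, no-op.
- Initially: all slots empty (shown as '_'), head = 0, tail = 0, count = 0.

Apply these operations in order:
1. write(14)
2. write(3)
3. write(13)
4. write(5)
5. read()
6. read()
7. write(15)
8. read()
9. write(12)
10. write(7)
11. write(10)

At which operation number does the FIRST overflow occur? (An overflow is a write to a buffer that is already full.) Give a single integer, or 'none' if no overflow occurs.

Answer: 11

Derivation:
After op 1 (write(14)): arr=[14 _ _ _] head=0 tail=1 count=1
After op 2 (write(3)): arr=[14 3 _ _] head=0 tail=2 count=2
After op 3 (write(13)): arr=[14 3 13 _] head=0 tail=3 count=3
After op 4 (write(5)): arr=[14 3 13 5] head=0 tail=0 count=4
After op 5 (read()): arr=[14 3 13 5] head=1 tail=0 count=3
After op 6 (read()): arr=[14 3 13 5] head=2 tail=0 count=2
After op 7 (write(15)): arr=[15 3 13 5] head=2 tail=1 count=3
After op 8 (read()): arr=[15 3 13 5] head=3 tail=1 count=2
After op 9 (write(12)): arr=[15 12 13 5] head=3 tail=2 count=3
After op 10 (write(7)): arr=[15 12 7 5] head=3 tail=3 count=4
After op 11 (write(10)): arr=[15 12 7 10] head=0 tail=0 count=4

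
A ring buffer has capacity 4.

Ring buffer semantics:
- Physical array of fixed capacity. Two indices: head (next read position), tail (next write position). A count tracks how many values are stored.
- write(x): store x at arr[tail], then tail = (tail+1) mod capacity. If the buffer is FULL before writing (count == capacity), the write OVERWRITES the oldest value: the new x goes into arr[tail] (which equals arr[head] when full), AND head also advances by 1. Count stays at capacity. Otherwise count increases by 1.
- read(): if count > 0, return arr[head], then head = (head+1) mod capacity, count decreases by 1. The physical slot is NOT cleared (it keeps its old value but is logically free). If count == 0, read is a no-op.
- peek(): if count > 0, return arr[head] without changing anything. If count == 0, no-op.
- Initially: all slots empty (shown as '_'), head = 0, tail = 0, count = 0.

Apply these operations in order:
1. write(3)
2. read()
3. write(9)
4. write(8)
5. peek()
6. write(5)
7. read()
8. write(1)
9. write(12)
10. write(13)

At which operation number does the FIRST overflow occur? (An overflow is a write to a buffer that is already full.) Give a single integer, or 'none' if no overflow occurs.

After op 1 (write(3)): arr=[3 _ _ _] head=0 tail=1 count=1
After op 2 (read()): arr=[3 _ _ _] head=1 tail=1 count=0
After op 3 (write(9)): arr=[3 9 _ _] head=1 tail=2 count=1
After op 4 (write(8)): arr=[3 9 8 _] head=1 tail=3 count=2
After op 5 (peek()): arr=[3 9 8 _] head=1 tail=3 count=2
After op 6 (write(5)): arr=[3 9 8 5] head=1 tail=0 count=3
After op 7 (read()): arr=[3 9 8 5] head=2 tail=0 count=2
After op 8 (write(1)): arr=[1 9 8 5] head=2 tail=1 count=3
After op 9 (write(12)): arr=[1 12 8 5] head=2 tail=2 count=4
After op 10 (write(13)): arr=[1 12 13 5] head=3 tail=3 count=4

Answer: 10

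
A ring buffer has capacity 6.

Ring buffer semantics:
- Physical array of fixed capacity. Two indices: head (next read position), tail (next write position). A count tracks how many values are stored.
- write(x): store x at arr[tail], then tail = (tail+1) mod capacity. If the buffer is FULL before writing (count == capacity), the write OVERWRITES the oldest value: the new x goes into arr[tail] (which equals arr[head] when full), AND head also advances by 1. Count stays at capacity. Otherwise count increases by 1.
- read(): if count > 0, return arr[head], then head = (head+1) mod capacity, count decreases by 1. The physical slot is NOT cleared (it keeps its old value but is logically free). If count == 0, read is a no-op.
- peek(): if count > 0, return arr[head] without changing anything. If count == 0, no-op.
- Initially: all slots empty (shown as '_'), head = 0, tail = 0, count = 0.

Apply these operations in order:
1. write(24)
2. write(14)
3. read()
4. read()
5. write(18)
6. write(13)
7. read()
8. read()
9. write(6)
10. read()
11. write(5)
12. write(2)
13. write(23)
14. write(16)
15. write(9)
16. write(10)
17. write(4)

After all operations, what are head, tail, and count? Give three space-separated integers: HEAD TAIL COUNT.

After op 1 (write(24)): arr=[24 _ _ _ _ _] head=0 tail=1 count=1
After op 2 (write(14)): arr=[24 14 _ _ _ _] head=0 tail=2 count=2
After op 3 (read()): arr=[24 14 _ _ _ _] head=1 tail=2 count=1
After op 4 (read()): arr=[24 14 _ _ _ _] head=2 tail=2 count=0
After op 5 (write(18)): arr=[24 14 18 _ _ _] head=2 tail=3 count=1
After op 6 (write(13)): arr=[24 14 18 13 _ _] head=2 tail=4 count=2
After op 7 (read()): arr=[24 14 18 13 _ _] head=3 tail=4 count=1
After op 8 (read()): arr=[24 14 18 13 _ _] head=4 tail=4 count=0
After op 9 (write(6)): arr=[24 14 18 13 6 _] head=4 tail=5 count=1
After op 10 (read()): arr=[24 14 18 13 6 _] head=5 tail=5 count=0
After op 11 (write(5)): arr=[24 14 18 13 6 5] head=5 tail=0 count=1
After op 12 (write(2)): arr=[2 14 18 13 6 5] head=5 tail=1 count=2
After op 13 (write(23)): arr=[2 23 18 13 6 5] head=5 tail=2 count=3
After op 14 (write(16)): arr=[2 23 16 13 6 5] head=5 tail=3 count=4
After op 15 (write(9)): arr=[2 23 16 9 6 5] head=5 tail=4 count=5
After op 16 (write(10)): arr=[2 23 16 9 10 5] head=5 tail=5 count=6
After op 17 (write(4)): arr=[2 23 16 9 10 4] head=0 tail=0 count=6

Answer: 0 0 6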